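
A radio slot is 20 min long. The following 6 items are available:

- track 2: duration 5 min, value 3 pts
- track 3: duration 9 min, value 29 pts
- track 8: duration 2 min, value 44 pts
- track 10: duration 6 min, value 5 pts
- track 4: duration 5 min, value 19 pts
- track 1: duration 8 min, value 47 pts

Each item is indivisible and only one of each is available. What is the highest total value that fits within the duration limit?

This is a 0/1 knapsack; check combinations near the capacity.
- track 3+track 8+track 1: duration 9+2+8=19, value 29+44+47=120
- track 2+track 8+track 4+track 1: duration 5+2+5+8=20, value 3+44+19+47=113
- track 8+track 4+track 1: duration 2+5+8=15, value 44+19+47=110
- track 8+track 10+track 1: duration 2+6+8=16, value 44+5+47=96
Best: 120 pts.

120 pts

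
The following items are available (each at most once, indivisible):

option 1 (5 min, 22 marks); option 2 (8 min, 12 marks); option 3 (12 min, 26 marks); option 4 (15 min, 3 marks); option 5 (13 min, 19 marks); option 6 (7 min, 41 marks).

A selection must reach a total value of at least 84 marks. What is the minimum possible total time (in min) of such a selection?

Subsets with value ≥ 84, sorted by total time:
- option 1+option 3+option 6: time 24, value 89
- option 1+option 2+option 3+option 6: time 32, value 101
Minimum time: 24 min.

24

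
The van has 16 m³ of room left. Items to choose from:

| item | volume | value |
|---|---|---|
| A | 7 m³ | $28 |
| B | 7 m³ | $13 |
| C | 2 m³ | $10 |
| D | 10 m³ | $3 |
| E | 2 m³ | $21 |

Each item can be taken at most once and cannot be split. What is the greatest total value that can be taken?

This is a 0/1 knapsack; check combinations near the capacity.
- A+B+E: volume 7+7+2=16, value 28+13+21=62
- A+C+E: volume 7+2+2=11, value 28+10+21=59
- A+B+C: volume 7+7+2=16, value 28+13+10=51
- A+E: volume 7+2=9, value 28+21=49
Best: $62.

$62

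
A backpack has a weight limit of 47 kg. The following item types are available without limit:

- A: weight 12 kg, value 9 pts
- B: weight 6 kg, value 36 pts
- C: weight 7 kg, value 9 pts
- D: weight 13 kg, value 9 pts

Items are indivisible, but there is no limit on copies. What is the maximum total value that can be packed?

Best value-per-unit is B at 36/6, and filling with it alone uses weight 7×6=42. No mix of the others beats 7×36 = 252.

252 pts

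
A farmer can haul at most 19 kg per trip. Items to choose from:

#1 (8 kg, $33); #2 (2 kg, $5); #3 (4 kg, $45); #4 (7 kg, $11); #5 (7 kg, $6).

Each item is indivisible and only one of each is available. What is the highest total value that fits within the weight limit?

Check high-value combinations within 19 kg:
- #1+#3+#4: weight 8+4+7=19, value 33+45+11=89
- #1+#3+#5: weight 8+4+7=19, value 33+45+6=84
- #1+#2+#3: weight 8+2+4=14, value 33+5+45=83
- #1+#3: weight 8+4=12, value 33+45=78
- #3+#4+#5: weight 4+7+7=18, value 45+11+6=62
Best: $89.

$89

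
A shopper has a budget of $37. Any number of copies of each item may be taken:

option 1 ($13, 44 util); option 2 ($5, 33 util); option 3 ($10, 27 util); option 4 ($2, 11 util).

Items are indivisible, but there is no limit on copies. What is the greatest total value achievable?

Best value-per-unit is option 2 at 33/5; filling with it alone gives 7×33 = 231.
Optimal mix: 7×option 2 + 1×option 4 → cost 37, value 242.

242 util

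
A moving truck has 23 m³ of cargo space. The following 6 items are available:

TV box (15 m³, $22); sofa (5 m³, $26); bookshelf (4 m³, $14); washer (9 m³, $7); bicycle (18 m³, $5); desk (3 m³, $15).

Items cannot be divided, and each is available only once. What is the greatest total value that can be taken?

$63

Check high-value combinations within 23 m³:
- TV box+sofa+desk: volume 15+5+3=23, value 22+26+15=63
- sofa+bookshelf+washer+desk: volume 5+4+9+3=21, value 26+14+7+15=62
- sofa+bookshelf+desk: volume 5+4+3=12, value 26+14+15=55
- TV box+bookshelf+desk: volume 15+4+3=22, value 22+14+15=51
- sofa+washer+desk: volume 5+9+3=17, value 26+7+15=48
Best: $63.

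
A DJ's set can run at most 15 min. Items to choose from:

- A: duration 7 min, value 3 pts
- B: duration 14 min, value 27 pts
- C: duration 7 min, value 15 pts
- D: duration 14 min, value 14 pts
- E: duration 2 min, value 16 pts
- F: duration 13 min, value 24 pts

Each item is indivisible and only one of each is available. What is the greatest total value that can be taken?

This is a 0/1 knapsack; check combinations near the capacity.
- E+F: duration 2+13=15, value 16+24=40
- C+E: duration 7+2=9, value 15+16=31
- B: duration 14, value 27
- F: duration 13, value 24
- A+E: duration 7+2=9, value 3+16=19
Best: 40 pts.

40 pts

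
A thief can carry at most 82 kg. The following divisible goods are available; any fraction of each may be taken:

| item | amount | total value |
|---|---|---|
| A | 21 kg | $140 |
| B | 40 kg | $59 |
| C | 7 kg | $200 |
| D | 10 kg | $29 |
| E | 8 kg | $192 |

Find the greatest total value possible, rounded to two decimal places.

614.10

Take in order of value per unit:
- C (200/7 per unit): all 7 → value 200, running total 200.00
- E (192/8 per unit): all 8 → value 192, running total 392.00
- A (140/21 per unit): all 21 → value 140, running total 532.00
- D (29/10 per unit): all 10 → value 29, running total 561.00
- B (59/40 per unit): 36 of 40 → value 36×59/40 = 53.1000, running total 614.10
Total 614.10.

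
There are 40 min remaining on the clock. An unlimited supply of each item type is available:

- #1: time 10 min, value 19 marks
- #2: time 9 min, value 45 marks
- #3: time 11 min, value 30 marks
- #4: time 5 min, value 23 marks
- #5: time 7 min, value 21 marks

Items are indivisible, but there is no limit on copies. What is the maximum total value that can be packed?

184 marks

Best value-per-unit is #2 at 45/9; filling with it alone gives 4×45 = 180.
Optimal mix: 8×#4 → time 40, value 184.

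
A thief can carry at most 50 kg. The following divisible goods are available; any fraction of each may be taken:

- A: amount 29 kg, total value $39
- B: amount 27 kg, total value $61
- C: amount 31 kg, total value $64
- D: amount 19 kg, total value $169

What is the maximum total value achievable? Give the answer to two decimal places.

238.26

Take in order of value per unit:
- D (169/19 per unit): all 19 → value 169, running total 169.00
- B (61/27 per unit): all 27 → value 61, running total 230.00
- C (64/31 per unit): 4 of 31 → value 4×64/31 = 8.2581, running total 238.26
Total 238.26.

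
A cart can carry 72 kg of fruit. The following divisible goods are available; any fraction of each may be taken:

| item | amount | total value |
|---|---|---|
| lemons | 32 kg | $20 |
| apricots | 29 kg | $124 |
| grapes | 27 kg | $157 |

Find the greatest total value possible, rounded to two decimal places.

291.00

Take in order of value per unit:
- grapes (157/27 per unit): all 27 → value 157, running total 157.00
- apricots (124/29 per unit): all 29 → value 124, running total 281.00
- lemons (20/32 per unit): 16 of 32 → value 16×20/32 = 10.0000, running total 291.00
Total 291.00.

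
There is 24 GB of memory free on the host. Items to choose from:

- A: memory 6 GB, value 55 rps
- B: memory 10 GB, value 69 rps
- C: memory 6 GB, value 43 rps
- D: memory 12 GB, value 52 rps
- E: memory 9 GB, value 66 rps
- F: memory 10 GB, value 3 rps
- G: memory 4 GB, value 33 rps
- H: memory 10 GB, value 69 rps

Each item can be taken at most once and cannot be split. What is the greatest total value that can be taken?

Check high-value combinations within 24 GB:
- B+G+H: memory 10+4+10=24, value 69+33+69=171
- B+E+G: memory 10+9+4=23, value 69+66+33=168
- E+G+H: memory 9+4+10=23, value 66+33+69=168
- A+B+C: memory 6+10+6=22, value 55+69+43=167
Best: 171 rps.

171 rps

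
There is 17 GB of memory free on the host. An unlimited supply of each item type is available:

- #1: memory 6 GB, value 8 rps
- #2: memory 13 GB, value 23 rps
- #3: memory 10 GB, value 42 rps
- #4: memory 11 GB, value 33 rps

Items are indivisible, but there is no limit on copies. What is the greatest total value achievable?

50 rps

Best value-per-unit is #3 at 42/10; filling with it alone gives 1×42 = 42.
Optimal mix: 1×#1 + 1×#3 → memory 16, value 50.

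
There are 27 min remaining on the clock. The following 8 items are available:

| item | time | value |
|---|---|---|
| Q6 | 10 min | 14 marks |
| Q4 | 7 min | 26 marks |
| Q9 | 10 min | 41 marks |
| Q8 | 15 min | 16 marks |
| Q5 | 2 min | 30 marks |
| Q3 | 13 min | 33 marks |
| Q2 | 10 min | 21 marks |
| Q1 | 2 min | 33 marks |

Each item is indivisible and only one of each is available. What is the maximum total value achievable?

Check high-value combinations within 27 min:
- Q9+Q5+Q3+Q1: time 10+2+13+2=27, value 41+30+33+33=137
- Q4+Q9+Q5+Q1: time 7+10+2+2=21, value 26+41+30+33=130
- Q9+Q5+Q2+Q1: time 10+2+10+2=24, value 41+30+21+33=125
- Q4+Q5+Q3+Q1: time 7+2+13+2=24, value 26+30+33+33=122
Best: 137 marks.

137 marks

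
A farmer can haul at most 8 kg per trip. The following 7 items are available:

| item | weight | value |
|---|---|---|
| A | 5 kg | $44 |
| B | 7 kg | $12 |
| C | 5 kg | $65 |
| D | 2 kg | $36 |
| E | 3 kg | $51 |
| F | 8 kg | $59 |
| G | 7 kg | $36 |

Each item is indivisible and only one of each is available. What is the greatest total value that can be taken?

Check high-value combinations within 8 kg:
- C+E: weight 5+3=8, value 65+51=116
- C+D: weight 5+2=7, value 65+36=101
- A+E: weight 5+3=8, value 44+51=95
Best: $116.

$116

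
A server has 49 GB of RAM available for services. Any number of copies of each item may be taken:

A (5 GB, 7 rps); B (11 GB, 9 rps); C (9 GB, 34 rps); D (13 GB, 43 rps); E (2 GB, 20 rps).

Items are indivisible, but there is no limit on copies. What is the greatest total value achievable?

480 rps

Best value-per-unit is E at 20/2, and filling with it alone uses memory 24×2=48. No mix of the others beats 24×20 = 480.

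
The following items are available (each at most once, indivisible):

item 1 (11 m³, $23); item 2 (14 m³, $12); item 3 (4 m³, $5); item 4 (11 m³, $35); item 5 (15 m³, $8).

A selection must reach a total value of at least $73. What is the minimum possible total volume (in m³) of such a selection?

40

Subsets with value ≥ 73, sorted by total volume:
- item 1+item 2+item 3+item 4: volume 40, value 75
- item 1+item 2+item 4+item 5: volume 51, value 78
Minimum volume: 40 m³.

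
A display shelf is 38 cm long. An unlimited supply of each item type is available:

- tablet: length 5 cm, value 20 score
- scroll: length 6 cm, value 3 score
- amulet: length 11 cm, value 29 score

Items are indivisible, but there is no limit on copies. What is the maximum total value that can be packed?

Best value-per-unit is tablet at 20/5, and filling with it alone uses length 7×5=35. No mix of the others beats 7×20 = 140.

140 score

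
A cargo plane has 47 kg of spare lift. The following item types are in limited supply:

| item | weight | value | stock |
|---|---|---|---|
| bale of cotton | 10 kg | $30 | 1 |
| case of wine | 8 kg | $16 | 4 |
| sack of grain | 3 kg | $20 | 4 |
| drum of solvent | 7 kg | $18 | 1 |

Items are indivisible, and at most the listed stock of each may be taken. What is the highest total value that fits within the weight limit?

Best selections within weight 47 and stock limits:
- 1×bale of cotton + 2×case of wine + 4×sack of grain + 1×drum of solvent: weight 45, value 160
- 1×bale of cotton + 3×case of wine + 4×sack of grain: weight 46, value 158
- 3×case of wine + 4×sack of grain + 1×drum of solvent: weight 43, value 146
- 1×bale of cotton + 1×case of wine + 4×sack of grain + 1×drum of solvent: weight 37, value 144
Best: $160.

$160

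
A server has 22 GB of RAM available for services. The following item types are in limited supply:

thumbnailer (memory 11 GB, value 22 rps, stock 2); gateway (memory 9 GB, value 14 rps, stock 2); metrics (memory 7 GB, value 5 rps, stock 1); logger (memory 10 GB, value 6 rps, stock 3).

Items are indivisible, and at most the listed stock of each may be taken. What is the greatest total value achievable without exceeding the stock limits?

44 rps

Top feasible selections:
- 2×thumbnailer: memory 22, value 44
- 1×thumbnailer + 1×gateway: memory 20, value 36
- 2×gateway: memory 18, value 28
- 1×thumbnailer + 1×logger: memory 21, value 28
Best: 44 rps.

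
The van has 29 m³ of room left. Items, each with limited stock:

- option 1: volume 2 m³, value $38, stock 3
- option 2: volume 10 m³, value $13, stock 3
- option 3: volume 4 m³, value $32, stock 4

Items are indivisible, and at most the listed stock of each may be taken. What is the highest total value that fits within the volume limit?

Top feasible selections:
- 3×option 1 + 4×option 3: volume 22, value 242
- 3×option 1 + 1×option 2 + 3×option 3: volume 28, value 223
- 3×option 1 + 3×option 3: volume 18, value 210
- 2×option 1 + 4×option 3: volume 20, value 204
Best: $242.

$242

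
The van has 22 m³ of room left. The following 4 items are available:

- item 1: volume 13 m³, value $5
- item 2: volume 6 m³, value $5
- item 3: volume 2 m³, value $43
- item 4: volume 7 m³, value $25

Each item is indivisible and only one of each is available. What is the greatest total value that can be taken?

$73

Check high-value combinations within 22 m³:
- item 2+item 3+item 4: volume 6+2+7=15, value 5+43+25=73
- item 1+item 3+item 4: volume 13+2+7=22, value 5+43+25=73
- item 3+item 4: volume 2+7=9, value 43+25=68
- item 1+item 2+item 3: volume 13+6+2=21, value 5+5+43=53
Best: $73.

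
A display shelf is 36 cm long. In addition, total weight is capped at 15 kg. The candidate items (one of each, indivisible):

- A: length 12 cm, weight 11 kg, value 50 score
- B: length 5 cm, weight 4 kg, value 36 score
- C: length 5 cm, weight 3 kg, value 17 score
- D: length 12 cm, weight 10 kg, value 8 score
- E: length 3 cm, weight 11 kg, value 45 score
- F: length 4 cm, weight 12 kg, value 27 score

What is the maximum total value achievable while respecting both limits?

86 score

Feasible sets respecting both limits:
- A+B: length 17, weight 15, value 86
- B+E: length 8, weight 15, value 81
- A+C: length 17, weight 14, value 67
Best: 86 score.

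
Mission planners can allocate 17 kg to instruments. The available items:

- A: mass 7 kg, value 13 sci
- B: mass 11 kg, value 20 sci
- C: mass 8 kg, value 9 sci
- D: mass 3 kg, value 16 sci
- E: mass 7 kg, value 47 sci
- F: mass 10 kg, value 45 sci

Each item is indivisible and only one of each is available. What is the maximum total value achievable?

92 sci

Check high-value combinations within 17 kg:
- E+F: mass 7+10=17, value 47+45=92
- A+D+E: mass 7+3+7=17, value 13+16+47=76
- D+E: mass 3+7=10, value 16+47=63
- D+F: mass 3+10=13, value 16+45=61
- A+E: mass 7+7=14, value 13+47=60
Best: 92 sci.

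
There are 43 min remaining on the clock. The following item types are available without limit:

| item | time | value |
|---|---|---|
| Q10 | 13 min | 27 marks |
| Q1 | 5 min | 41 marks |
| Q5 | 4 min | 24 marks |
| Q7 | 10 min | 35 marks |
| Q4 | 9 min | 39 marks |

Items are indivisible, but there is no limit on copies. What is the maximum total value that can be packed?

Best value-per-unit is Q1 at 41/5; filling with it alone gives 8×41 = 328.
Optimal mix: 7×Q1 + 2×Q5 → time 43, value 335.

335 marks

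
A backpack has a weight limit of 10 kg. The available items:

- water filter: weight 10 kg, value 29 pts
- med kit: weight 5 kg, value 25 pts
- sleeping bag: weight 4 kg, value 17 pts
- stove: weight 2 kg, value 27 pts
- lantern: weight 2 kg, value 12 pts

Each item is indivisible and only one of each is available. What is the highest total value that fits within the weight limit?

Check high-value combinations within 10 kg:
- med kit+stove+lantern: weight 5+2+2=9, value 25+27+12=64
- sleeping bag+stove+lantern: weight 4+2+2=8, value 17+27+12=56
- med kit+stove: weight 5+2=7, value 25+27=52
Best: 64 pts.

64 pts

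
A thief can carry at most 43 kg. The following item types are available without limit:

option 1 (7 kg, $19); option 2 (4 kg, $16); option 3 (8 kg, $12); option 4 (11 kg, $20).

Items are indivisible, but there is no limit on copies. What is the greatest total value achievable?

$163

Best value-per-unit is option 2 at 16/4; filling with it alone gives 10×16 = 160.
Optimal mix: 1×option 1 + 9×option 2 → weight 43, value 163.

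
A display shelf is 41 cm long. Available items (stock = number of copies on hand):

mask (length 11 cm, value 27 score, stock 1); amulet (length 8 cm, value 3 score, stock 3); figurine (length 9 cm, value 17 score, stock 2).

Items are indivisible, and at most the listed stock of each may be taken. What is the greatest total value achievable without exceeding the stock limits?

64 score

Best selections within length 41 and stock limits:
- 1×mask + 1×amulet + 2×figurine: length 37, value 64
- 1×mask + 2×figurine: length 29, value 61
- 1×mask + 2×amulet + 1×figurine: length 36, value 50
- 1×mask + 1×amulet + 1×figurine: length 28, value 47
Best: 64 score.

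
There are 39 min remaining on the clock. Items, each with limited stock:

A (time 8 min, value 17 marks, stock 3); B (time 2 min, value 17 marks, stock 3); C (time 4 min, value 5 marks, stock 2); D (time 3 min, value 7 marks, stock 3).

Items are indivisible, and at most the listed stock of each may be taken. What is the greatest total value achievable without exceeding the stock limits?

Top feasible selections:
- 3×A + 3×B + 3×D: time 39, value 123
- 3×A + 3×B + 2×D: time 36, value 116
- 2×A + 3×B + 2×C + 3×D: time 39, value 116
Best: 123 marks.

123 marks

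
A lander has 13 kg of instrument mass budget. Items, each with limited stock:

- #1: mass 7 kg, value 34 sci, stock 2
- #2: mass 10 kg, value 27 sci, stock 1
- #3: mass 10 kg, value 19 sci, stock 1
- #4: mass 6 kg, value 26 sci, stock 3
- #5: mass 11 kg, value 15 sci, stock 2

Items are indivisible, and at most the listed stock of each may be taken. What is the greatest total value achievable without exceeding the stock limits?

Best selections within mass 13 and stock limits:
- 1×#1 + 1×#4: mass 13, value 60
- 2×#4: mass 12, value 52
- 1×#1: mass 7, value 34
Best: 60 sci.

60 sci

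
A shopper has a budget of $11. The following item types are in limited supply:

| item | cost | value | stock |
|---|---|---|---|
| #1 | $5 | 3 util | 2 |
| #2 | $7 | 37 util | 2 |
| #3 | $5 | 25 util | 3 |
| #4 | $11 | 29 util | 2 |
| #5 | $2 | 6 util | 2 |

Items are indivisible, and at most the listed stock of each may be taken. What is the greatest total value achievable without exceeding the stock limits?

50 util

Best selections within cost 11 and stock limits:
- 2×#3: cost 10, value 50
- 1×#2 + 2×#5: cost 11, value 49
- 1×#2 + 1×#5: cost 9, value 43
- 1×#2: cost 7, value 37
Best: 50 util.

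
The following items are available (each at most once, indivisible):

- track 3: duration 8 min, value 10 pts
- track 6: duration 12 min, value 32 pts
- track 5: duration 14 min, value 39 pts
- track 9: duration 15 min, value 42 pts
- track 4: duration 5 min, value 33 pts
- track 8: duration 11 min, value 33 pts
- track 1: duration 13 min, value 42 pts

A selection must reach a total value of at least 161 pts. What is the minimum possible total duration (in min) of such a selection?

Subsets with value ≥ 161, sorted by total duration:
- track 6+track 5+track 4+track 8+track 1: duration 55, value 179
- track 3+track 5+track 9+track 4+track 1: duration 55, value 166
Minimum duration: 55 min.

55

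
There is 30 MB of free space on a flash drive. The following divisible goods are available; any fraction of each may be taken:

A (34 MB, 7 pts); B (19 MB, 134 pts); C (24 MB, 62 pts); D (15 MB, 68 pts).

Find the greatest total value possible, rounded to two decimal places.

183.87

Take in order of value per unit:
- B (134/19 per unit): all 19 → value 134, running total 134.00
- D (68/15 per unit): 11 of 15 → value 11×68/15 = 49.8667, running total 183.87
Total 183.87.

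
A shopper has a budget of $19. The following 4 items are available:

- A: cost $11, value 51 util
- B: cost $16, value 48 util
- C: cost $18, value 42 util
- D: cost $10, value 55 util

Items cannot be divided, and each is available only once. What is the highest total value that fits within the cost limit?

Check high-value combinations within $19:
- D: cost 10, value 55
- A: cost 11, value 51
- B: cost 16, value 48
Best: 55 util.

55 util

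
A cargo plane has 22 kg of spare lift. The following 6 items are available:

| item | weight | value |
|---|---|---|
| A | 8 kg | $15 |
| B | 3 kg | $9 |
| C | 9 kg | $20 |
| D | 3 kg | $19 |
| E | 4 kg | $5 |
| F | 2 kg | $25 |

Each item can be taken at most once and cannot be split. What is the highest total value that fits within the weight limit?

Check high-value combinations within 22 kg:
- A+C+D+F: weight 8+9+3+2=22, value 15+20+19+25=79
- B+C+D+E+F: weight 3+9+3+4+2=21, value 9+20+19+5+25=78
- B+C+D+F: weight 3+9+3+2=17, value 9+20+19+25=73
Best: $79.

$79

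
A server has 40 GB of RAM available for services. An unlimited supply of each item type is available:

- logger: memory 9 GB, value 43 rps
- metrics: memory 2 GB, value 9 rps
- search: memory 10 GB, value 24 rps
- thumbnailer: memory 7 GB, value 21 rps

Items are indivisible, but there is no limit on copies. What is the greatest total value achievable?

Best value-per-unit is logger at 43/9; filling with it alone gives 4×43 = 172.
Optimal mix: 4×logger + 2×metrics → memory 40, value 190.

190 rps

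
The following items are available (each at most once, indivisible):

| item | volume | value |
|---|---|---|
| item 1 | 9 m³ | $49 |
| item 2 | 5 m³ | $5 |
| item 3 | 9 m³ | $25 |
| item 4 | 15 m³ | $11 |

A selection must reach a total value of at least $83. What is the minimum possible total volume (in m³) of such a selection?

33

Subsets with value ≥ 83, sorted by total volume:
- item 1+item 3+item 4: volume 33, value 85
- item 1+item 2+item 3+item 4: volume 38, value 90
Minimum volume: 33 m³.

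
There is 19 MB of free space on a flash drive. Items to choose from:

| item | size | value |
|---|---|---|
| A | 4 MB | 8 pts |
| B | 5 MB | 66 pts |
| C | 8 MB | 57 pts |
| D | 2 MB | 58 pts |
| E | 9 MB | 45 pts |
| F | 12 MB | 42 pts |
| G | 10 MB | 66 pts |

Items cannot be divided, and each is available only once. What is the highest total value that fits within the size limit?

This is a 0/1 knapsack; check combinations near the capacity.
- B+D+G: size 5+2+10=17, value 66+58+66=190
- A+B+C+D: size 4+5+8+2=19, value 8+66+57+58=189
- B+C+D: size 5+8+2=15, value 66+57+58=181
- B+D+E: size 5+2+9=16, value 66+58+45=169
Best: 190 pts.

190 pts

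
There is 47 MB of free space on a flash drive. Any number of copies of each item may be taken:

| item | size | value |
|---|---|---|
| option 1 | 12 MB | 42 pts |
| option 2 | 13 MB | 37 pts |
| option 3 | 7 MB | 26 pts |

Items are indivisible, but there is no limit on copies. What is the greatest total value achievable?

172 pts

Best value-per-unit is option 3 at 26/7; filling with it alone gives 6×26 = 156.
Optimal mix: 1×option 1 + 5×option 3 → size 47, value 172.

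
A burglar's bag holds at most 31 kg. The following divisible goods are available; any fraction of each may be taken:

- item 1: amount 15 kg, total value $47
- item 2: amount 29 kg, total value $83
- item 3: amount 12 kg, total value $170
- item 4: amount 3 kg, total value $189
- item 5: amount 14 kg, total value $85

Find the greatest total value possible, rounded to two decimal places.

450.27

Take in order of value per unit:
- item 4 (189/3 per unit): all 3 → value 189, running total 189.00
- item 3 (170/12 per unit): all 12 → value 170, running total 359.00
- item 5 (85/14 per unit): all 14 → value 85, running total 444.00
- item 1 (47/15 per unit): 2 of 15 → value 2×47/15 = 6.2667, running total 450.27
Total 450.27.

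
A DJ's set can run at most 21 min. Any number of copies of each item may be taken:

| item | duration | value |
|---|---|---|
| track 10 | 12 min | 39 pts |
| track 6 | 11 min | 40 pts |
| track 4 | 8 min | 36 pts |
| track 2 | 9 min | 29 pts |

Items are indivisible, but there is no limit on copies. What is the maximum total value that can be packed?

Best value-per-unit is track 4 at 36/8; filling with it alone gives 2×36 = 72.
Optimal mix: 1×track 6 + 1×track 4 → duration 19, value 76.

76 pts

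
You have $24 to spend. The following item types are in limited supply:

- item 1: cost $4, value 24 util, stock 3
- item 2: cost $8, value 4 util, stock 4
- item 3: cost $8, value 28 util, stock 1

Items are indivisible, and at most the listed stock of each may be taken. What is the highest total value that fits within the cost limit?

Best selections within cost 24 and stock limits:
- 3×item 1 + 1×item 3: cost 20, value 100
- 2×item 1 + 1×item 2 + 1×item 3: cost 24, value 80
Best: 100 util.

100 util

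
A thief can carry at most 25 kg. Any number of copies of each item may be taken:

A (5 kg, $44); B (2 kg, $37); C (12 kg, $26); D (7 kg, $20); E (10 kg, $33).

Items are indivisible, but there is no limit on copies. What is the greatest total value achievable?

Best value-per-unit is B at 37/2, and filling with it alone uses weight 12×2=24. No mix of the others beats 12×37 = 444.

$444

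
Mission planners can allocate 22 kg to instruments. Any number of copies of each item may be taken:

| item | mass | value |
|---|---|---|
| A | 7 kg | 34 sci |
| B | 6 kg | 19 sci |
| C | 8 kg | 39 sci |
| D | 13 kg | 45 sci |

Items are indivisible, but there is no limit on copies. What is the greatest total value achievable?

107 sci

Best value-per-unit is C at 39/8; filling with it alone gives 2×39 = 78.
Optimal mix: 2×A + 1×C → mass 22, value 107.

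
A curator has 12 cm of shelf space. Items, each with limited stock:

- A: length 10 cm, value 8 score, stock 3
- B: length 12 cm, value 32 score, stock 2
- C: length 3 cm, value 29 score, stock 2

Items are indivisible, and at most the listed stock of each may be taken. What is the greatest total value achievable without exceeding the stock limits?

58 score

Top feasible selections:
- 2×C: length 6, value 58
- 1×B: length 12, value 32
- 1×C: length 3, value 29
- 1×A: length 10, value 8
Best: 58 score.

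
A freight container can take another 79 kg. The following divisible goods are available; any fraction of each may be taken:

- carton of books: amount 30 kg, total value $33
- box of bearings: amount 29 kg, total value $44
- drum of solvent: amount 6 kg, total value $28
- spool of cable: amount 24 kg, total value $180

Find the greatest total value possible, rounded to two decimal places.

274.00

Take in order of value per unit:
- spool of cable (180/24 per unit): all 24 → value 180, running total 180.00
- drum of solvent (28/6 per unit): all 6 → value 28, running total 208.00
- box of bearings (44/29 per unit): all 29 → value 44, running total 252.00
- carton of books (33/30 per unit): 20 of 30 → value 20×33/30 = 22.0000, running total 274.00
Total 274.00.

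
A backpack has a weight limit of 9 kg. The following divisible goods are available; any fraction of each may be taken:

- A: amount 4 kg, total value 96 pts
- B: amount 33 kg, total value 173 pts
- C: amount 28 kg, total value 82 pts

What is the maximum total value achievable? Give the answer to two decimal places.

Take in order of value per unit:
- A (96/4 per unit): all 4 → value 96, running total 96.00
- B (173/33 per unit): 5 of 33 → value 5×173/33 = 26.2121, running total 122.21
Total 122.21.

122.21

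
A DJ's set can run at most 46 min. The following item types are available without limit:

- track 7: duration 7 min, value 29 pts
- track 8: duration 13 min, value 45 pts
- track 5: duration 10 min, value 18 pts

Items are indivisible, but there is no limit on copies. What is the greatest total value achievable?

174 pts

Best value-per-unit is track 7 at 29/7, and filling with it alone uses duration 6×7=42. No mix of the others beats 6×29 = 174.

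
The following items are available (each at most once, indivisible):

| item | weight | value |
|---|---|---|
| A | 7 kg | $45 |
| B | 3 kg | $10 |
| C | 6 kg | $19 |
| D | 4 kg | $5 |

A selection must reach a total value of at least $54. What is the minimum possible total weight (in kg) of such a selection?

Subsets with value ≥ 54, sorted by total weight:
- A+B: weight 10, value 55
- A+C: weight 13, value 64
- A+B+D: weight 14, value 60
Minimum weight: 10 kg.

10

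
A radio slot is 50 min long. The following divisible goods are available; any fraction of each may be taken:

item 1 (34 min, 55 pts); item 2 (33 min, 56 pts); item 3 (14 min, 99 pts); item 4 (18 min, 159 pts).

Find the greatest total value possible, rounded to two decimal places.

288.55

Take in order of value per unit:
- item 4 (159/18 per unit): all 18 → value 159, running total 159.00
- item 3 (99/14 per unit): all 14 → value 99, running total 258.00
- item 2 (56/33 per unit): 18 of 33 → value 18×56/33 = 30.5455, running total 288.55
Total 288.55.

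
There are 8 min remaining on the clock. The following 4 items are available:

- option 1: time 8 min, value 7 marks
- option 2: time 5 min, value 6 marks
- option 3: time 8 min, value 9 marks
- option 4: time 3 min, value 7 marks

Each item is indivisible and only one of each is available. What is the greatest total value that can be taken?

13 marks

Check high-value combinations within 8 min:
- option 2+option 4: time 5+3=8, value 6+7=13
- option 3: time 8, value 9
- option 4: time 3, value 7
- option 1: time 8, value 7
- option 2: time 5, value 6
Best: 13 marks.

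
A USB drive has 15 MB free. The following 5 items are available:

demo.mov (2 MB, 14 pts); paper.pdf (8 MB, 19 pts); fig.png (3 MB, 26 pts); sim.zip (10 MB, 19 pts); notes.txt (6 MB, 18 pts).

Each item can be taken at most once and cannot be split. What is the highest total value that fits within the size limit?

59 pts

Check high-value combinations within 15 MB:
- demo.mov+paper.pdf+fig.png: size 2+8+3=13, value 14+19+26=59
- demo.mov+fig.png+sim.zip: size 2+3+10=15, value 14+26+19=59
- demo.mov+fig.png+notes.txt: size 2+3+6=11, value 14+26+18=58
- paper.pdf+fig.png: size 8+3=11, value 19+26=45
Best: 59 pts.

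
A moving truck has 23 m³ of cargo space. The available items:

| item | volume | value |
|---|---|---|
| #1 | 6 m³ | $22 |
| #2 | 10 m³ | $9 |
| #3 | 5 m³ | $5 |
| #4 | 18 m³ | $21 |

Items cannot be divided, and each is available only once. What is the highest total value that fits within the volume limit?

Check high-value combinations within 23 m³:
- #1+#2+#3: volume 6+10+5=21, value 22+9+5=36
- #1+#2: volume 6+10=16, value 22+9=31
- #1+#3: volume 6+5=11, value 22+5=27
- #3+#4: volume 5+18=23, value 5+21=26
Best: $36.

$36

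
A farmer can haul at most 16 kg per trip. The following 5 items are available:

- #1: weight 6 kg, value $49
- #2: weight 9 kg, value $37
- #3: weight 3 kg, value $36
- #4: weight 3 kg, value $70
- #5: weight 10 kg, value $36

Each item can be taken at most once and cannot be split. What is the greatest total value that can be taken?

$155

Check high-value combinations within 16 kg:
- #1+#3+#4: weight 6+3+3=12, value 49+36+70=155
- #2+#3+#4: weight 9+3+3=15, value 37+36+70=143
- #3+#4+#5: weight 3+3+10=16, value 36+70+36=142
Best: $155.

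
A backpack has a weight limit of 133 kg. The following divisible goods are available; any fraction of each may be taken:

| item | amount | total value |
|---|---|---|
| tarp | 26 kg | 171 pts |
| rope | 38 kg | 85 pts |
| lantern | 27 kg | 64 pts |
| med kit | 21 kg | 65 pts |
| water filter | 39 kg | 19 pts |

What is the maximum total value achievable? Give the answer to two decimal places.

395.23

Take in order of value per unit:
- tarp (171/26 per unit): all 26 → value 171, running total 171.00
- med kit (65/21 per unit): all 21 → value 65, running total 236.00
- lantern (64/27 per unit): all 27 → value 64, running total 300.00
- rope (85/38 per unit): all 38 → value 85, running total 385.00
- water filter (19/39 per unit): 21 of 39 → value 21×19/39 = 10.2308, running total 395.23
Total 395.23.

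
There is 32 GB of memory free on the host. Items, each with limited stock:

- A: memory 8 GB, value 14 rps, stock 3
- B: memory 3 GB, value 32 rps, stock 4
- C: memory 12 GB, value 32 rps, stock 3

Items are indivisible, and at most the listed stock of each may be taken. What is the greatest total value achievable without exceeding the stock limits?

Best selections within memory 32 and stock limits:
- 1×A + 4×B + 1×C: memory 32, value 174
- 4×B + 1×C: memory 24, value 160
- 2×A + 4×B: memory 28, value 156
- 1×A + 4×B: memory 20, value 142
Best: 174 rps.

174 rps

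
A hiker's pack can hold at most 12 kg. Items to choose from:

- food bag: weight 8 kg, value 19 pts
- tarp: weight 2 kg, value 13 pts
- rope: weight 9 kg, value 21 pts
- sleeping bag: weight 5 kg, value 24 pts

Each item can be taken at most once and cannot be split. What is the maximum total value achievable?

Check high-value combinations within 12 kg:
- tarp+sleeping bag: weight 2+5=7, value 13+24=37
- tarp+rope: weight 2+9=11, value 13+21=34
- food bag+tarp: weight 8+2=10, value 19+13=32
- sleeping bag: weight 5, value 24
Best: 37 pts.

37 pts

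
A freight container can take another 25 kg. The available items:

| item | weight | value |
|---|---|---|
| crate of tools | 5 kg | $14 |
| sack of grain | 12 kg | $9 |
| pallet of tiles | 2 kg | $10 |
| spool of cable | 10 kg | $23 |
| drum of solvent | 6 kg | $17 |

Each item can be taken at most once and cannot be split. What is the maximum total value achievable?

$64

Check high-value combinations within 25 kg:
- crate of tools+pallet of tiles+spool of cable+drum of solvent: weight 5+2+10+6=23, value 14+10+23+17=64
- crate of tools+spool of cable+drum of solvent: weight 5+10+6=21, value 14+23+17=54
- pallet of tiles+spool of cable+drum of solvent: weight 2+10+6=18, value 10+23+17=50
- crate of tools+sack of grain+pallet of tiles+drum of solvent: weight 5+12+2+6=25, value 14+9+10+17=50
- crate of tools+pallet of tiles+spool of cable: weight 5+2+10=17, value 14+10+23=47
Best: $64.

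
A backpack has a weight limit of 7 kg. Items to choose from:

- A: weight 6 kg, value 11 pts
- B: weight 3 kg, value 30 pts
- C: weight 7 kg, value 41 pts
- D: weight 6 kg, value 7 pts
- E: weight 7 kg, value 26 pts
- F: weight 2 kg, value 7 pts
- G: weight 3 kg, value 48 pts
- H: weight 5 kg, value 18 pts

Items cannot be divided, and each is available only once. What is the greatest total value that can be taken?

78 pts

Check high-value combinations within 7 kg:
- B+G: weight 3+3=6, value 30+48=78
- F+G: weight 2+3=5, value 7+48=55
- G: weight 3, value 48
Best: 78 pts.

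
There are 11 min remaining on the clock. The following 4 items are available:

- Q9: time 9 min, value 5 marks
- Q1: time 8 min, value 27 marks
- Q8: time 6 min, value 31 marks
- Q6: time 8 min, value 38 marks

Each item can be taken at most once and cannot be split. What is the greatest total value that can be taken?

This is a 0/1 knapsack; check combinations near the capacity.
- Q6: time 8, value 38
- Q8: time 6, value 31
- Q1: time 8, value 27
- Q9: time 9, value 5
Best: 38 marks.

38 marks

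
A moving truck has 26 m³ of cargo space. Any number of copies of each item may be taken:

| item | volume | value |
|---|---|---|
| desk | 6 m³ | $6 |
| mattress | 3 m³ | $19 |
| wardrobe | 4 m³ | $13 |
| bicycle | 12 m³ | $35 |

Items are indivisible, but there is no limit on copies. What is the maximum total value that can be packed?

Best value-per-unit is mattress at 19/3, and filling with it alone uses volume 8×3=24. No mix of the others beats 8×19 = 152.

$152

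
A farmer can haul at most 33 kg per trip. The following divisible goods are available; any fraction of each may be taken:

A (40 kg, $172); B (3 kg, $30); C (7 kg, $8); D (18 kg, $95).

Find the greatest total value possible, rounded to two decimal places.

Take in order of value per unit:
- B (30/3 per unit): all 3 → value 30, running total 30.00
- D (95/18 per unit): all 18 → value 95, running total 125.00
- A (172/40 per unit): 12 of 40 → value 12×172/40 = 51.6000, running total 176.60
Total 176.60.

176.60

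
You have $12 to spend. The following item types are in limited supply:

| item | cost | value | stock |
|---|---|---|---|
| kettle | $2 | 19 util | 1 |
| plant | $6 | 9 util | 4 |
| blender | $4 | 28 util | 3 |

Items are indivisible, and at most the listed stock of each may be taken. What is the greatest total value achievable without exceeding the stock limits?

84 util

Best selections within cost 12 and stock limits:
- 3×blender: cost 12, value 84
- 1×kettle + 2×blender: cost 10, value 75
- 2×blender: cost 8, value 56
Best: 84 util.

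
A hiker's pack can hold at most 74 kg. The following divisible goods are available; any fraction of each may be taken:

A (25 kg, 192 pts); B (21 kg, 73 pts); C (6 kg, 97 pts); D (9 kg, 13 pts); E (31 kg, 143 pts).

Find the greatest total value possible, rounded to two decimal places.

473.71

Take in order of value per unit:
- C (97/6 per unit): all 6 → value 97, running total 97.00
- A (192/25 per unit): all 25 → value 192, running total 289.00
- E (143/31 per unit): all 31 → value 143, running total 432.00
- B (73/21 per unit): 12 of 21 → value 12×73/21 = 41.7143, running total 473.71
Total 473.71.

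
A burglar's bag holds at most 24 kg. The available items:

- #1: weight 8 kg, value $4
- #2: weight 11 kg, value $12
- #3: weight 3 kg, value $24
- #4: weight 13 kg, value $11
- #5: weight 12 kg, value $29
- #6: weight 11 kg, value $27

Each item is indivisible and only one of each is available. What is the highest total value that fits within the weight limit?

Check high-value combinations within 24 kg:
- #1+#3+#5: weight 8+3+12=23, value 4+24+29=57
- #5+#6: weight 12+11=23, value 29+27=56
- #1+#3+#6: weight 8+3+11=22, value 4+24+27=55
- #3+#5: weight 3+12=15, value 24+29=53
- #3+#6: weight 3+11=14, value 24+27=51
Best: $57.

$57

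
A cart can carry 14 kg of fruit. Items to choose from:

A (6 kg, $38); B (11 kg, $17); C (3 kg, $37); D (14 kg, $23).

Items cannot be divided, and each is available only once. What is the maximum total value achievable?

$75

Check high-value combinations within 14 kg:
- A+C: weight 6+3=9, value 38+37=75
- B+C: weight 11+3=14, value 17+37=54
- A: weight 6, value 38
Best: $75.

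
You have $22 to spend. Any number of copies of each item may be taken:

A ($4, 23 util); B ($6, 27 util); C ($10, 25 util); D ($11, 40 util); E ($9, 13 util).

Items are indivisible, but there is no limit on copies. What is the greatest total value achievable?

Best value-per-unit is A at 23/4; filling with it alone gives 5×23 = 115.
Optimal mix: 4×A + 1×B → cost 22, value 119.

119 util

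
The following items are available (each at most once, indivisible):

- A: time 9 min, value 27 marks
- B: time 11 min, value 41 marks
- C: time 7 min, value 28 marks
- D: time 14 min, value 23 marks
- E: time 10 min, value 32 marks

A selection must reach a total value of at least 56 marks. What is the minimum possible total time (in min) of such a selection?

Subsets with value ≥ 56, sorted by total time:
- C+E: time 17, value 60
- B+C: time 18, value 69
- A+E: time 19, value 59
Minimum time: 17 min.

17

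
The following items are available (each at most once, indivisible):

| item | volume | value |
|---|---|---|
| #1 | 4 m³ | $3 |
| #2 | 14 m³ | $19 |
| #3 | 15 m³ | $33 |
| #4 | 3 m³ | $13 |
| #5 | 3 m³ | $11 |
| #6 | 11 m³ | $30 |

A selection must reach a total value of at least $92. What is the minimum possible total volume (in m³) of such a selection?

Subsets with value ≥ 92, sorted by total volume:
- #2+#3+#4+#6: volume 43, value 95
- #2+#3+#5+#6: volume 43, value 93
- #2+#3+#4+#5+#6: volume 46, value 106
- #1+#2+#3+#4+#6: volume 47, value 98
Minimum volume: 43 m³.

43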